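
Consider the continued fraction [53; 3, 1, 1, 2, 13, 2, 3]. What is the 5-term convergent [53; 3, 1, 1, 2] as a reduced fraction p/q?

959/18

a_0 = 53: 53/1
a_1 = 3: 160/3
a_2 = 1: 213/4
a_3 = 1: 373/7
a_4 = 2: 959/18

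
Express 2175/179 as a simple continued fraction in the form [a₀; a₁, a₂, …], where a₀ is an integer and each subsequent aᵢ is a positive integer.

[12; 6, 1, 1, 1, 2, 3]

2175 = 12·179 + 27, so a_0 = 12
179 = 6·27 + 17, so a_1 = 6
27 = 1·17 + 10, so a_2 = 1
17 = 1·10 + 7, so a_3 = 1
10 = 1·7 + 3, so a_4 = 1
7 = 2·3 + 1, so a_5 = 2
3 = 3·1 + 0, so a_6 = 3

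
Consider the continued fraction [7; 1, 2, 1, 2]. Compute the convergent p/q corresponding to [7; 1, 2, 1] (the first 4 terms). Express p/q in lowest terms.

31/4

Start with 1.
2 + 1/(1/1) = 2 + 1/1 = 3/1
1 + 1/(3/1) = 1 + 1/3 = 4/3
7 + 1/(4/3) = 7 + 3/4 = 31/4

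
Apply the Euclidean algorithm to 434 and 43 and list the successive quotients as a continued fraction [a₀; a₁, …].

Apply division with remainder until the remainder is 0:
434 = 10·43 + 4, so a_0 = 10
43 = 10·4 + 3, so a_1 = 10
4 = 1·3 + 1, so a_2 = 1
3 = 3·1 + 0, so a_3 = 3

[10; 10, 1, 3]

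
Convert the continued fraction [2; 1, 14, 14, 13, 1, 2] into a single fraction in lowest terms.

Build up convergents one term at a time:
a_0 = 2: 2/1
a_1 = 1: 3/1
a_2 = 14: 44/15
a_3 = 14: 619/211
a_4 = 13: 8091/2758
a_5 = 1: 8710/2969
a_6 = 2: 25511/8696

25511/8696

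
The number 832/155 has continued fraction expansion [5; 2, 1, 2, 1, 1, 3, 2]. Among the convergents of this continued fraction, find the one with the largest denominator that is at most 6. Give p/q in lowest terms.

a_0 = 5: 5/1  (≤ bound)
a_1 = 2: 11/2  (≤ bound)
a_2 = 1: 16/3  (≤ bound)
a_3 = 2: 43/8  (> 6, stop)

16/3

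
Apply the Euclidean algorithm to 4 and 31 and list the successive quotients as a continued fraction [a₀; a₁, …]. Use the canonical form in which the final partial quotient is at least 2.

⌊4/31⌋ = 0, remainder 4
⌊31/4⌋ = 7, remainder 3
⌊4/3⌋ = 1, remainder 1
⌊3/1⌋ = 3, remainder 0

[0; 7, 1, 3]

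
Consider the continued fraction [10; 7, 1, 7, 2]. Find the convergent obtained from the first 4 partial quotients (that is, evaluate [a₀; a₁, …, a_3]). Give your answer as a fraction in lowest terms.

a_0 = 10: 10/1
a_1 = 7: 71/7
a_2 = 1: 81/8
a_3 = 7: 638/63

638/63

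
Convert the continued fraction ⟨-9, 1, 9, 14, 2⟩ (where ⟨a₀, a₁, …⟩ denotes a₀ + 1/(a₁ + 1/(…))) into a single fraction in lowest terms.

Start with 2.
14 + 1/(2/1) = 14 + 1/2 = 29/2
9 + 1/(29/2) = 9 + 2/29 = 263/29
1 + 1/(263/29) = 1 + 29/263 = 292/263
-9 + 1/(292/263) = -9 + 263/292 = -2365/292

-2365/292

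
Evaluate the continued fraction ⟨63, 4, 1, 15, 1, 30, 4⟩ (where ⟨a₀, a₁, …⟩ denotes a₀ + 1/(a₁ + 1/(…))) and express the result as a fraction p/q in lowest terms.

Compute successive convergents:
a_0 = 63: 63/1
a_1 = 4: 253/4
a_2 = 1: 316/5
a_3 = 15: 4993/79
a_4 = 1: 5309/84
a_5 = 30: 164263/2599
a_6 = 4: 662361/10480

662361/10480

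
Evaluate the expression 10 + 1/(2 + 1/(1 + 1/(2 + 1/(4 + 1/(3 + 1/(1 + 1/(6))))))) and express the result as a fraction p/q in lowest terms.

Work from the innermost term outward:
Start with 6.
1 + 1/(6/1) = 1 + 1/6 = 7/6
3 + 1/(7/6) = 3 + 6/7 = 27/7
4 + 1/(27/7) = 4 + 7/27 = 115/27
2 + 1/(115/27) = 2 + 27/115 = 257/115
1 + 1/(257/115) = 1 + 115/257 = 372/257
2 + 1/(372/257) = 2 + 257/372 = 1001/372
10 + 1/(1001/372) = 10 + 372/1001 = 10382/1001

10382/1001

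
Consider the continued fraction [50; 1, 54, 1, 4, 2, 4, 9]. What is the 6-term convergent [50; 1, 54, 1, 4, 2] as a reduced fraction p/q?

Start with 2.
4 + 1/(2/1) = 4 + 1/2 = 9/2
1 + 1/(9/2) = 1 + 2/9 = 11/9
54 + 1/(11/9) = 54 + 9/11 = 603/11
1 + 1/(603/11) = 1 + 11/603 = 614/603
50 + 1/(614/603) = 50 + 603/614 = 31303/614

31303/614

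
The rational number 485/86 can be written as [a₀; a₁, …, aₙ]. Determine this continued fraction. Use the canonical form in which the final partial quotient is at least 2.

[5; 1, 1, 1, 3, 2, 3]

485 ÷ 86 → quotient 5, remainder 55
86 ÷ 55 → quotient 1, remainder 31
55 ÷ 31 → quotient 1, remainder 24
31 ÷ 24 → quotient 1, remainder 7
24 ÷ 7 → quotient 3, remainder 3
7 ÷ 3 → quotient 2, remainder 1
3 ÷ 1 → quotient 3, remainder 0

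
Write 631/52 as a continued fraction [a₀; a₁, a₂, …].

⌊631/52⌋ = 12, remainder 7
⌊52/7⌋ = 7, remainder 3
⌊7/3⌋ = 2, remainder 1
⌊3/1⌋ = 3, remainder 0

[12; 7, 2, 3]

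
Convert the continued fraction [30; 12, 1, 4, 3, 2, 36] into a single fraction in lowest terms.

519418/17269

Use the convergent recurrence hₖ = aₖ·hₖ₋₁ + hₖ₋₂ (and likewise for the denominators kₖ):
a_0 = 30: 30/1
a_1 = 12: 361/12
a_2 = 1: 391/13
a_3 = 4: 1925/64
a_4 = 3: 6166/205
a_5 = 2: 14257/474
a_6 = 36: 519418/17269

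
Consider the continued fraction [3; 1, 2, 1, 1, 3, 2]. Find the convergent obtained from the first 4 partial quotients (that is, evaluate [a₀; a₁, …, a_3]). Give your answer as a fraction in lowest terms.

Start with 1.
2 + 1/(1/1) = 2 + 1/1 = 3/1
1 + 1/(3/1) = 1 + 1/3 = 4/3
3 + 1/(4/3) = 3 + 3/4 = 15/4

15/4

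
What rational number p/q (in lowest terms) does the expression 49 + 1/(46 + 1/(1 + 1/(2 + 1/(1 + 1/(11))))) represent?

107700/2197

Build up convergents one term at a time:
a_0 = 49: 49/1
a_1 = 46: 2255/46
a_2 = 1: 2304/47
a_3 = 2: 6863/140
a_4 = 1: 9167/187
a_5 = 11: 107700/2197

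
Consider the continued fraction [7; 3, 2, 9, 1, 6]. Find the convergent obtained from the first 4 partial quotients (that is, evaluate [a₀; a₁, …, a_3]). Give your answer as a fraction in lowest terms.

481/66

Collapse the nested fraction from the inside out:
Start with 9.
2 + 1/(9/1) = 2 + 1/9 = 19/9
3 + 1/(19/9) = 3 + 9/19 = 66/19
7 + 1/(66/19) = 7 + 19/66 = 481/66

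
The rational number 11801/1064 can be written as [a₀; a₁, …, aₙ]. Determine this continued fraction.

Repeatedly divide and take the remainder:
⌊11801/1064⌋ = 11, remainder 97
⌊1064/97⌋ = 10, remainder 94
⌊97/94⌋ = 1, remainder 3
⌊94/3⌋ = 31, remainder 1
⌊3/1⌋ = 3, remainder 0

[11; 10, 1, 31, 3]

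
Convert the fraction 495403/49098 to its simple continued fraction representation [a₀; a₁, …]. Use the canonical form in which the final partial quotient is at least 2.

[10; 11, 9, 1, 15, 2, 13]

495403 = 10·49098 + 4423, so a_0 = 10
49098 = 11·4423 + 445, so a_1 = 11
4423 = 9·445 + 418, so a_2 = 9
445 = 1·418 + 27, so a_3 = 1
418 = 15·27 + 13, so a_4 = 15
27 = 2·13 + 1, so a_5 = 2
13 = 13·1 + 0, so a_6 = 13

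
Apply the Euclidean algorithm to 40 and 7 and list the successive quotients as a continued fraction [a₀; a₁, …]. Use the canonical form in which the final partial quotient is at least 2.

40 = 5·7 + 5, so a_0 = 5
7 = 1·5 + 2, so a_1 = 1
5 = 2·2 + 1, so a_2 = 2
2 = 2·1 + 0, so a_3 = 2

[5; 1, 2, 2]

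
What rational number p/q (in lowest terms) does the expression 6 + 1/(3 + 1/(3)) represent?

63/10

a_0 = 6: 6/1
a_1 = 3: 19/3
a_2 = 3: 63/10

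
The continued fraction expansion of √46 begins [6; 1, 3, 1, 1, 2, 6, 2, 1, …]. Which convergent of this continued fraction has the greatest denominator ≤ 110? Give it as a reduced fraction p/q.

a_0 = 6: 6/1  (≤ bound)
a_1 = 1: 7/1  (≤ bound)
a_2 = 3: 27/4  (≤ bound)
a_3 = 1: 34/5  (≤ bound)
a_4 = 1: 61/9  (≤ bound)
a_5 = 2: 156/23  (≤ bound)
a_6 = 6: 997/147  (> 110, stop)

156/23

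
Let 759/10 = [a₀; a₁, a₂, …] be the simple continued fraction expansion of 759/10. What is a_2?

9

759 = 75·10 + 9, so a_0 = 75
10 = 1·9 + 1, so a_1 = 1
9 = 9·1 + 0, so a_2 = 9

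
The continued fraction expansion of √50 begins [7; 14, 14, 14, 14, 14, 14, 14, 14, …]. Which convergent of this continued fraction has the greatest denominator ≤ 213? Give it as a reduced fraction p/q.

1393/197

a_0 = 7: 7/1  (≤ bound)
a_1 = 14: 99/14  (≤ bound)
a_2 = 14: 1393/197  (≤ bound)
a_3 = 14: 19601/2772  (> 213, stop)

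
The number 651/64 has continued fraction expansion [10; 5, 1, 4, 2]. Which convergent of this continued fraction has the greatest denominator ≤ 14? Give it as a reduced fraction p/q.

List convergents until the denominator exceeds the bound:
a_0 = 10: 10/1  (≤ bound)
a_1 = 5: 51/5  (≤ bound)
a_2 = 1: 61/6  (≤ bound)
a_3 = 4: 295/29  (> 14, stop)

61/6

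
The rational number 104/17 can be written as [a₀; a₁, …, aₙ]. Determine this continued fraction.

[6; 8, 2]

Apply division with remainder until the remainder is 0:
104 ÷ 17 → quotient 6, remainder 2
17 ÷ 2 → quotient 8, remainder 1
2 ÷ 1 → quotient 2, remainder 0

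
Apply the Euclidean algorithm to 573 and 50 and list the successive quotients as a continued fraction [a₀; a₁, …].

[11; 2, 5, 1, 3]

Repeatedly divide and take the remainder:
573 ÷ 50 → quotient 11, remainder 23
50 ÷ 23 → quotient 2, remainder 4
23 ÷ 4 → quotient 5, remainder 3
4 ÷ 3 → quotient 1, remainder 1
3 ÷ 1 → quotient 3, remainder 0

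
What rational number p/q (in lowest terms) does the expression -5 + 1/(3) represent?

a_0 = -5: -5/1
a_1 = 3: -14/3

-14/3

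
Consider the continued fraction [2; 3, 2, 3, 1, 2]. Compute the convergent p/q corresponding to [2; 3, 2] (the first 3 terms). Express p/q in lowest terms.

Work from the innermost term outward:
Start with 2.
3 + 1/(2/1) = 3 + 1/2 = 7/2
2 + 1/(7/2) = 2 + 2/7 = 16/7

16/7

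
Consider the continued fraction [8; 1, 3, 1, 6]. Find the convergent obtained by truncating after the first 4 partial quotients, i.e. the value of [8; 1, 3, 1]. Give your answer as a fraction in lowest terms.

44/5

Work from the innermost term outward:
Start with 1.
3 + 1/(1/1) = 3 + 1/1 = 4/1
1 + 1/(4/1) = 1 + 1/4 = 5/4
8 + 1/(5/4) = 8 + 4/5 = 44/5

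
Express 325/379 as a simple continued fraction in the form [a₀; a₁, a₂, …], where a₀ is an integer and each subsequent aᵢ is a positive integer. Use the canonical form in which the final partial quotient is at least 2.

325 = 0·379 + 325, so a_0 = 0
379 = 1·325 + 54, so a_1 = 1
325 = 6·54 + 1, so a_2 = 6
54 = 54·1 + 0, so a_3 = 54

[0; 1, 6, 54]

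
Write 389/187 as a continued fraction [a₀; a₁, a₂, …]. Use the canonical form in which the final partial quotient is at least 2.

[2; 12, 2, 7]

Run the Euclidean algorithm, recording each quotient:
389 ÷ 187 → quotient 2, remainder 15
187 ÷ 15 → quotient 12, remainder 7
15 ÷ 7 → quotient 2, remainder 1
7 ÷ 1 → quotient 7, remainder 0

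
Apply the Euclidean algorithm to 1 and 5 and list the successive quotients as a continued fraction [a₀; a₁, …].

Repeatedly divide and take the remainder:
⌊1/5⌋ = 0, remainder 1
⌊5/1⌋ = 5, remainder 0

[0; 5]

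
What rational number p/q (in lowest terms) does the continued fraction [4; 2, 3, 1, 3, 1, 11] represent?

a_0 = 4: 4/1
a_1 = 2: 9/2
a_2 = 3: 31/7
a_3 = 1: 40/9
a_4 = 3: 151/34
a_5 = 1: 191/43
a_6 = 11: 2252/507

2252/507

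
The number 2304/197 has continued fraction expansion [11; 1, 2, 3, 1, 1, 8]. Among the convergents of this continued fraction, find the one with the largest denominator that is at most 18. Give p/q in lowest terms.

152/13

a_0 = 11: 11/1  (≤ bound)
a_1 = 1: 12/1  (≤ bound)
a_2 = 2: 35/3  (≤ bound)
a_3 = 3: 117/10  (≤ bound)
a_4 = 1: 152/13  (≤ bound)
a_5 = 1: 269/23  (> 18, stop)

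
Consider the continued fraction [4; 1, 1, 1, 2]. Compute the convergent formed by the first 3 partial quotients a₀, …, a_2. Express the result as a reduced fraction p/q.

Start with 1.
1 + 1/(1/1) = 1 + 1/1 = 2/1
4 + 1/(2/1) = 4 + 1/2 = 9/2

9/2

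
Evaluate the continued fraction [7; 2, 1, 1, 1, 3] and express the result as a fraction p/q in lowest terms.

Start with 3.
1 + 1/(3/1) = 1 + 1/3 = 4/3
1 + 1/(4/3) = 1 + 3/4 = 7/4
1 + 1/(7/4) = 1 + 4/7 = 11/7
2 + 1/(11/7) = 2 + 7/11 = 29/11
7 + 1/(29/11) = 7 + 11/29 = 214/29

214/29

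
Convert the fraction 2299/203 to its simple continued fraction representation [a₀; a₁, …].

[11; 3, 13, 5]

⌊2299/203⌋ = 11, remainder 66
⌊203/66⌋ = 3, remainder 5
⌊66/5⌋ = 13, remainder 1
⌊5/1⌋ = 5, remainder 0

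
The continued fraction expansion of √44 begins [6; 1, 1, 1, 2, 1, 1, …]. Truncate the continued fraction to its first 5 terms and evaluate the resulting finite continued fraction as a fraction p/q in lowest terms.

53/8

a_0 = 6: 6/1
a_1 = 1: 7/1
a_2 = 1: 13/2
a_3 = 1: 20/3
a_4 = 2: 53/8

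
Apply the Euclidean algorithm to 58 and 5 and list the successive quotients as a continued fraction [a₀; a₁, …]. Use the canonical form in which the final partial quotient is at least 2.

[11; 1, 1, 2]

Repeatedly divide and take the remainder:
58 ÷ 5 → quotient 11, remainder 3
5 ÷ 3 → quotient 1, remainder 2
3 ÷ 2 → quotient 1, remainder 1
2 ÷ 1 → quotient 2, remainder 0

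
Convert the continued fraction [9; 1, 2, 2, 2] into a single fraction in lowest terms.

Collapse the nested fraction from the inside out:
Start with 2.
2 + 1/(2/1) = 2 + 1/2 = 5/2
2 + 1/(5/2) = 2 + 2/5 = 12/5
1 + 1/(12/5) = 1 + 5/12 = 17/12
9 + 1/(17/12) = 9 + 12/17 = 165/17

165/17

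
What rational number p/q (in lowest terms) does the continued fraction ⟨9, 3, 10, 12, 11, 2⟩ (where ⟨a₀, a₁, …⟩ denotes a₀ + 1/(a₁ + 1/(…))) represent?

Start with 2.
11 + 1/(2/1) = 11 + 1/2 = 23/2
12 + 1/(23/2) = 12 + 2/23 = 278/23
10 + 1/(278/23) = 10 + 23/278 = 2803/278
3 + 1/(2803/278) = 3 + 278/2803 = 8687/2803
9 + 1/(8687/2803) = 9 + 2803/8687 = 80986/8687

80986/8687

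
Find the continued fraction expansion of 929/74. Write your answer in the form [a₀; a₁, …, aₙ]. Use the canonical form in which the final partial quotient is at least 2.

[12; 1, 1, 4, 8]

Repeatedly divide and take the remainder:
929 = 12·74 + 41, so a_0 = 12
74 = 1·41 + 33, so a_1 = 1
41 = 1·33 + 8, so a_2 = 1
33 = 4·8 + 1, so a_3 = 4
8 = 8·1 + 0, so a_4 = 8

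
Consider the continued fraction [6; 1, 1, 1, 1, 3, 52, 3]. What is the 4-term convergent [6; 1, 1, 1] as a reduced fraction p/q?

a_0 = 6: 6/1
a_1 = 1: 7/1
a_2 = 1: 13/2
a_3 = 1: 20/3

20/3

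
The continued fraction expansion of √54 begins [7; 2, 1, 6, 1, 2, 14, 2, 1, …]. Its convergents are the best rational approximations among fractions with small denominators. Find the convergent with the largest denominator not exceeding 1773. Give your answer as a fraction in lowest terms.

6959/947

a_0 = 7: 7/1  (≤ bound)
a_1 = 2: 15/2  (≤ bound)
a_2 = 1: 22/3  (≤ bound)
a_3 = 6: 147/20  (≤ bound)
a_4 = 1: 169/23  (≤ bound)
a_5 = 2: 485/66  (≤ bound)
a_6 = 14: 6959/947  (≤ bound)
a_7 = 2: 14403/1960  (> 1773, stop)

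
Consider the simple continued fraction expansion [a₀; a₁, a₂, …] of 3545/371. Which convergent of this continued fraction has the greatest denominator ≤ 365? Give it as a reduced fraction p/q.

86/9

a_0 = 9: 9/1  (≤ bound)
a_1 = 1: 10/1  (≤ bound)
a_2 = 1: 19/2  (≤ bound)
a_3 = 4: 86/9  (≤ bound)
a_4 = 41: 3545/371  (> 365, stop)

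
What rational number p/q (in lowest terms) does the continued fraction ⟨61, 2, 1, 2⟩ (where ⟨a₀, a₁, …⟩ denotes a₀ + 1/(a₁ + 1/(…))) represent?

491/8

a_0 = 61: 61/1
a_1 = 2: 123/2
a_2 = 1: 184/3
a_3 = 2: 491/8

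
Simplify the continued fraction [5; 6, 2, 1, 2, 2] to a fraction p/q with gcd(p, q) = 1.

624/121

a_0 = 5: 5/1
a_1 = 6: 31/6
a_2 = 2: 67/13
a_3 = 1: 98/19
a_4 = 2: 263/51
a_5 = 2: 624/121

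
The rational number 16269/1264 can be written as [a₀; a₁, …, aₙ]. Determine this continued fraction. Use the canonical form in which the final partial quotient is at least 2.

[12; 1, 6, 1, 3, 13, 3]

Apply division with remainder until the remainder is 0:
⌊16269/1264⌋ = 12, remainder 1101
⌊1264/1101⌋ = 1, remainder 163
⌊1101/163⌋ = 6, remainder 123
⌊163/123⌋ = 1, remainder 40
⌊123/40⌋ = 3, remainder 3
⌊40/3⌋ = 13, remainder 1
⌊3/1⌋ = 3, remainder 0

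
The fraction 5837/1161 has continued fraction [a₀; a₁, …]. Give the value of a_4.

1

Repeatedly divide and take the remainder:
5837 ÷ 1161 → quotient 5, remainder 32
1161 ÷ 32 → quotient 36, remainder 9
32 ÷ 9 → quotient 3, remainder 5
9 ÷ 5 → quotient 1, remainder 4
5 ÷ 4 → quotient 1, remainder 1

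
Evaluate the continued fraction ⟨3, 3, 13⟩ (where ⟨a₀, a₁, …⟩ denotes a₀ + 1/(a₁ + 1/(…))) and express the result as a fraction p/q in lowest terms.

133/40

Start with 13.
3 + 1/(13/1) = 3 + 1/13 = 40/13
3 + 1/(40/13) = 3 + 13/40 = 133/40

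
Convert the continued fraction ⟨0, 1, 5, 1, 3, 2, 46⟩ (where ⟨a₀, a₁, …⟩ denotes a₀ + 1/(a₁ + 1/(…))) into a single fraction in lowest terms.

Work from the innermost term outward:
Start with 46.
2 + 1/(46/1) = 2 + 1/46 = 93/46
3 + 1/(93/46) = 3 + 46/93 = 325/93
1 + 1/(325/93) = 1 + 93/325 = 418/325
5 + 1/(418/325) = 5 + 325/418 = 2415/418
1 + 1/(2415/418) = 1 + 418/2415 = 2833/2415
0 + 1/(2833/2415) = 0 + 2415/2833 = 2415/2833

2415/2833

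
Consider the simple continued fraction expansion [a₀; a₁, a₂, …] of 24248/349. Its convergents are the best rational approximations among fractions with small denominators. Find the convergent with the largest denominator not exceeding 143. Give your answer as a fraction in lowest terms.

1598/23

List convergents until the denominator exceeds the bound:
a_0 = 69: 69/1  (≤ bound)
a_1 = 2: 139/2  (≤ bound)
a_2 = 11: 1598/23  (≤ bound)
a_3 = 7: 11325/163  (> 143, stop)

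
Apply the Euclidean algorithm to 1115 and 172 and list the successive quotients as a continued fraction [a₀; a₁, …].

1115 = 6·172 + 83, so a_0 = 6
172 = 2·83 + 6, so a_1 = 2
83 = 13·6 + 5, so a_2 = 13
6 = 1·5 + 1, so a_3 = 1
5 = 5·1 + 0, so a_4 = 5

[6; 2, 13, 1, 5]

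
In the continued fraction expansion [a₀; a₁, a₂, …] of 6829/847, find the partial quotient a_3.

⌊6829/847⌋ = 8, remainder 53
⌊847/53⌋ = 15, remainder 52
⌊53/52⌋ = 1, remainder 1
⌊52/1⌋ = 52, remainder 0

52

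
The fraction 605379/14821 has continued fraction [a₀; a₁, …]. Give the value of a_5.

24

605379 = 40·14821 + 12539, so a_0 = 40
14821 = 1·12539 + 2282, so a_1 = 1
12539 = 5·2282 + 1129, so a_2 = 5
2282 = 2·1129 + 24, so a_3 = 2
1129 = 47·24 + 1, so a_4 = 47
24 = 24·1 + 0, so a_5 = 24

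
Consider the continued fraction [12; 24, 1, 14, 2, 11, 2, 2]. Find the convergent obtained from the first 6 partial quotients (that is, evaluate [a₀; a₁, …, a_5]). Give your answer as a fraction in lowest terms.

106880/8877

Starting at the tail and folding back:
Start with 11.
2 + 1/(11/1) = 2 + 1/11 = 23/11
14 + 1/(23/11) = 14 + 11/23 = 333/23
1 + 1/(333/23) = 1 + 23/333 = 356/333
24 + 1/(356/333) = 24 + 333/356 = 8877/356
12 + 1/(8877/356) = 12 + 356/8877 = 106880/8877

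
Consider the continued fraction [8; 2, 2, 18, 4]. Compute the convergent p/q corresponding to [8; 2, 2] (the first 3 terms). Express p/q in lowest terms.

a_0 = 8: 8/1
a_1 = 2: 17/2
a_2 = 2: 42/5

42/5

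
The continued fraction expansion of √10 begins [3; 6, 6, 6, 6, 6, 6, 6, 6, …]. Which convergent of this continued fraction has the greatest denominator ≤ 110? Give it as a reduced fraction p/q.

a_0 = 3: 3/1  (≤ bound)
a_1 = 6: 19/6  (≤ bound)
a_2 = 6: 117/37  (≤ bound)
a_3 = 6: 721/228  (> 110, stop)

117/37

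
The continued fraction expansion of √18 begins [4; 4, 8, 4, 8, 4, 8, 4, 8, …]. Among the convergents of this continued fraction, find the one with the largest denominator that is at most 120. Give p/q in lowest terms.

List convergents until the denominator exceeds the bound:
a_0 = 4: 4/1  (≤ bound)
a_1 = 4: 17/4  (≤ bound)
a_2 = 8: 140/33  (≤ bound)
a_3 = 4: 577/136  (> 120, stop)

140/33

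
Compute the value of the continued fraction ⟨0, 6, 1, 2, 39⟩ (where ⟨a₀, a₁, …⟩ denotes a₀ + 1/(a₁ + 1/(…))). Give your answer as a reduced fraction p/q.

118/787

Start with 39.
2 + 1/(39/1) = 2 + 1/39 = 79/39
1 + 1/(79/39) = 1 + 39/79 = 118/79
6 + 1/(118/79) = 6 + 79/118 = 787/118
0 + 1/(787/118) = 0 + 118/787 = 118/787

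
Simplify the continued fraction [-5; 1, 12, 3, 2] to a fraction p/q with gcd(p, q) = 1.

-379/93

Build up convergents one term at a time:
a_0 = -5: -5/1
a_1 = 1: -4/1
a_2 = 12: -53/13
a_3 = 3: -163/40
a_4 = 2: -379/93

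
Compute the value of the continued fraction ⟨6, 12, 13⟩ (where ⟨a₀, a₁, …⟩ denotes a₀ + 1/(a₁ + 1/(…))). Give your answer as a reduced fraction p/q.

a_0 = 6: 6/1
a_1 = 12: 73/12
a_2 = 13: 955/157

955/157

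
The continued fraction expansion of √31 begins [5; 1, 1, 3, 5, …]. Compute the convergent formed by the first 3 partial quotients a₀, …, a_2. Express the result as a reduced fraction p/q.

Start with 1.
1 + 1/(1/1) = 1 + 1/1 = 2/1
5 + 1/(2/1) = 5 + 1/2 = 11/2

11/2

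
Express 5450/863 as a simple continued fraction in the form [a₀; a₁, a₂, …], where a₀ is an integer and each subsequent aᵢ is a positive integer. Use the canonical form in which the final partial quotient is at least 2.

Run the Euclidean algorithm, recording each quotient:
5450 ÷ 863 → quotient 6, remainder 272
863 ÷ 272 → quotient 3, remainder 47
272 ÷ 47 → quotient 5, remainder 37
47 ÷ 37 → quotient 1, remainder 10
37 ÷ 10 → quotient 3, remainder 7
10 ÷ 7 → quotient 1, remainder 3
7 ÷ 3 → quotient 2, remainder 1
3 ÷ 1 → quotient 3, remainder 0

[6; 3, 5, 1, 3, 1, 2, 3]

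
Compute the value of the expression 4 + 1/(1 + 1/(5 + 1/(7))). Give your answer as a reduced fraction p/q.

208/43

a_0 = 4: 4/1
a_1 = 1: 5/1
a_2 = 5: 29/6
a_3 = 7: 208/43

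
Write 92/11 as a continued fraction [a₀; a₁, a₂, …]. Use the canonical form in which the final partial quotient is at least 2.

[8; 2, 1, 3]

Apply division with remainder until the remainder is 0:
⌊92/11⌋ = 8, remainder 4
⌊11/4⌋ = 2, remainder 3
⌊4/3⌋ = 1, remainder 1
⌊3/1⌋ = 3, remainder 0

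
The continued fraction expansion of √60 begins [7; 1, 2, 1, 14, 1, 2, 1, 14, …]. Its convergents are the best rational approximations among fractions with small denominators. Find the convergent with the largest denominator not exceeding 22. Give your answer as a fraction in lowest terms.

List convergents until the denominator exceeds the bound:
a_0 = 7: 7/1  (≤ bound)
a_1 = 1: 8/1  (≤ bound)
a_2 = 2: 23/3  (≤ bound)
a_3 = 1: 31/4  (≤ bound)
a_4 = 14: 457/59  (> 22, stop)

31/4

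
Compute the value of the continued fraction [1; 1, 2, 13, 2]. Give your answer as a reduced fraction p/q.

Start with 2.
13 + 1/(2/1) = 13 + 1/2 = 27/2
2 + 1/(27/2) = 2 + 2/27 = 56/27
1 + 1/(56/27) = 1 + 27/56 = 83/56
1 + 1/(83/56) = 1 + 56/83 = 139/83

139/83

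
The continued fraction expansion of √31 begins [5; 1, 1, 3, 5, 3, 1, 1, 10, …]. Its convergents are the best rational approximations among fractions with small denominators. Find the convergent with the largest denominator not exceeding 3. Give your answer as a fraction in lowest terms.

a_0 = 5: 5/1  (≤ bound)
a_1 = 1: 6/1  (≤ bound)
a_2 = 1: 11/2  (≤ bound)
a_3 = 3: 39/7  (> 3, stop)

11/2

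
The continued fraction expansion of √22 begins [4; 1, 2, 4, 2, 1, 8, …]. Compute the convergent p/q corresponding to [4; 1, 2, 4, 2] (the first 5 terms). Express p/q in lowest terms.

Start with 2.
4 + 1/(2/1) = 4 + 1/2 = 9/2
2 + 1/(9/2) = 2 + 2/9 = 20/9
1 + 1/(20/9) = 1 + 9/20 = 29/20
4 + 1/(29/20) = 4 + 20/29 = 136/29

136/29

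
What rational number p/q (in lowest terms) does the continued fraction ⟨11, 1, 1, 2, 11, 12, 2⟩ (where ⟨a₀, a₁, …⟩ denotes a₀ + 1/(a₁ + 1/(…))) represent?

16641/1435

Start with 2.
12 + 1/(2/1) = 12 + 1/2 = 25/2
11 + 1/(25/2) = 11 + 2/25 = 277/25
2 + 1/(277/25) = 2 + 25/277 = 579/277
1 + 1/(579/277) = 1 + 277/579 = 856/579
1 + 1/(856/579) = 1 + 579/856 = 1435/856
11 + 1/(1435/856) = 11 + 856/1435 = 16641/1435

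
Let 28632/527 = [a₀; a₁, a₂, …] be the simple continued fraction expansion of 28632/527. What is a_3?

Repeatedly divide and take the remainder:
⌊28632/527⌋ = 54, remainder 174
⌊527/174⌋ = 3, remainder 5
⌊174/5⌋ = 34, remainder 4
⌊5/4⌋ = 1, remainder 1

1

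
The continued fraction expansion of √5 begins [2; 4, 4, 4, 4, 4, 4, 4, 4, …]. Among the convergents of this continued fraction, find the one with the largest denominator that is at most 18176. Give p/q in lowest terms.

a_0 = 2: 2/1  (≤ bound)
a_1 = 4: 9/4  (≤ bound)
a_2 = 4: 38/17  (≤ bound)
a_3 = 4: 161/72  (≤ bound)
a_4 = 4: 682/305  (≤ bound)
a_5 = 4: 2889/1292  (≤ bound)
a_6 = 4: 12238/5473  (≤ bound)
a_7 = 4: 51841/23184  (> 18176, stop)

12238/5473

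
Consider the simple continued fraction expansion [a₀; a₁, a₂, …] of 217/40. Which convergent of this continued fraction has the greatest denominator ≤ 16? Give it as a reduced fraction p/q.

38/7

a_0 = 5: 5/1  (≤ bound)
a_1 = 2: 11/2  (≤ bound)
a_2 = 2: 27/5  (≤ bound)
a_3 = 1: 38/7  (≤ bound)
a_4 = 5: 217/40  (> 16, stop)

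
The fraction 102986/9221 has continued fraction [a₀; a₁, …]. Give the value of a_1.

5

102986 ÷ 9221 → quotient 11, remainder 1555
9221 ÷ 1555 → quotient 5, remainder 1446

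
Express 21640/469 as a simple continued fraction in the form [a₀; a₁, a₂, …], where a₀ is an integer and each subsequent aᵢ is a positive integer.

Repeatedly divide and take the remainder:
⌊21640/469⌋ = 46, remainder 66
⌊469/66⌋ = 7, remainder 7
⌊66/7⌋ = 9, remainder 3
⌊7/3⌋ = 2, remainder 1
⌊3/1⌋ = 3, remainder 0

[46; 7, 9, 2, 3]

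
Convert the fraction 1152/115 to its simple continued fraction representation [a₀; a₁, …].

[10; 57, 2]

Repeatedly divide and take the remainder:
1152 = 10·115 + 2, so a_0 = 10
115 = 57·2 + 1, so a_1 = 57
2 = 2·1 + 0, so a_2 = 2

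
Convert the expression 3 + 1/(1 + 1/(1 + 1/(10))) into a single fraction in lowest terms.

74/21

a_0 = 3: 3/1
a_1 = 1: 4/1
a_2 = 1: 7/2
a_3 = 10: 74/21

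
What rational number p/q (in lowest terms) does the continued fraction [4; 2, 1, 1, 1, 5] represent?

197/45

Start with 5.
1 + 1/(5/1) = 1 + 1/5 = 6/5
1 + 1/(6/5) = 1 + 5/6 = 11/6
1 + 1/(11/6) = 1 + 6/11 = 17/11
2 + 1/(17/11) = 2 + 11/17 = 45/17
4 + 1/(45/17) = 4 + 17/45 = 197/45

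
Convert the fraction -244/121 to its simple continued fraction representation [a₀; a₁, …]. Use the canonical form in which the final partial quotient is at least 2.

[-3; 1, 59, 2]

Run the Euclidean algorithm, recording each quotient:
-244 ÷ 121 → quotient -3, remainder 119
121 ÷ 119 → quotient 1, remainder 2
119 ÷ 2 → quotient 59, remainder 1
2 ÷ 1 → quotient 2, remainder 0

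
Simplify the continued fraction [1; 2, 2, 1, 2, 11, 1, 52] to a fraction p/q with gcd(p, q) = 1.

a_0 = 1: 1/1
a_1 = 2: 3/2
a_2 = 2: 7/5
a_3 = 1: 10/7
a_4 = 2: 27/19
a_5 = 11: 307/216
a_6 = 1: 334/235
a_7 = 52: 17675/12436

17675/12436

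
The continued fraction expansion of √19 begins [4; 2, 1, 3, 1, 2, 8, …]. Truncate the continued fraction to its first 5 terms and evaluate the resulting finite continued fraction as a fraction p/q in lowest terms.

Start with 1.
3 + 1/(1/1) = 3 + 1/1 = 4/1
1 + 1/(4/1) = 1 + 1/4 = 5/4
2 + 1/(5/4) = 2 + 4/5 = 14/5
4 + 1/(14/5) = 4 + 5/14 = 61/14

61/14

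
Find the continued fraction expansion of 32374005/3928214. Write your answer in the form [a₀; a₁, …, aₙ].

[8; 4, 7, 45, 34, 2, 8, 5]

⌊32374005/3928214⌋ = 8, remainder 948293
⌊3928214/948293⌋ = 4, remainder 135042
⌊948293/135042⌋ = 7, remainder 2999
⌊135042/2999⌋ = 45, remainder 87
⌊2999/87⌋ = 34, remainder 41
⌊87/41⌋ = 2, remainder 5
⌊41/5⌋ = 8, remainder 1
⌊5/1⌋ = 5, remainder 0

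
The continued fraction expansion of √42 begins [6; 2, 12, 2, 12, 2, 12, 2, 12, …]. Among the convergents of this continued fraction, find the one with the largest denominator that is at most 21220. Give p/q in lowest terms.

109194/16849

List convergents until the denominator exceeds the bound:
a_0 = 6: 6/1  (≤ bound)
a_1 = 2: 13/2  (≤ bound)
a_2 = 12: 162/25  (≤ bound)
a_3 = 2: 337/52  (≤ bound)
a_4 = 12: 4206/649  (≤ bound)
a_5 = 2: 8749/1350  (≤ bound)
a_6 = 12: 109194/16849  (≤ bound)
a_7 = 2: 227137/35048  (> 21220, stop)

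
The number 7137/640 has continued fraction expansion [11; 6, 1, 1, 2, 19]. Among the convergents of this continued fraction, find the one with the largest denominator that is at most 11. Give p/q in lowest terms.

78/7

List convergents until the denominator exceeds the bound:
a_0 = 11: 11/1  (≤ bound)
a_1 = 6: 67/6  (≤ bound)
a_2 = 1: 78/7  (≤ bound)
a_3 = 1: 145/13  (> 11, stop)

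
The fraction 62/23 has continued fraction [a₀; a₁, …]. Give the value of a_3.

62 = 2·23 + 16, so a_0 = 2
23 = 1·16 + 7, so a_1 = 1
16 = 2·7 + 2, so a_2 = 2
7 = 3·2 + 1, so a_3 = 3

3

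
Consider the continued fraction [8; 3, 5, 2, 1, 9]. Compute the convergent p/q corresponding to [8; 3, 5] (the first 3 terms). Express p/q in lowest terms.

133/16

a_0 = 8: 8/1
a_1 = 3: 25/3
a_2 = 5: 133/16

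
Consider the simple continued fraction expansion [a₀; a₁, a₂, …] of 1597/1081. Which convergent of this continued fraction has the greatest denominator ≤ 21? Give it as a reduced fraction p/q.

31/21

a_0 = 1: 1/1  (≤ bound)
a_1 = 2: 3/2  (≤ bound)
a_2 = 10: 31/21  (≤ bound)
a_3 = 1: 34/23  (> 21, stop)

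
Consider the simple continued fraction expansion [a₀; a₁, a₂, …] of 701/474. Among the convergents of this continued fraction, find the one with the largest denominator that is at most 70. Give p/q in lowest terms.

71/48

List convergents until the denominator exceeds the bound:
a_0 = 1: 1/1  (≤ bound)
a_1 = 2: 3/2  (≤ bound)
a_2 = 11: 34/23  (≤ bound)
a_3 = 2: 71/48  (≤ bound)
a_4 = 1: 105/71  (> 70, stop)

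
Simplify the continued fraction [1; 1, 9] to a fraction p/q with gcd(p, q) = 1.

19/10

Use the convergent recurrence hₖ = aₖ·hₖ₋₁ + hₖ₋₂ (and likewise for the denominators kₖ):
a_0 = 1: 1/1
a_1 = 1: 2/1
a_2 = 9: 19/10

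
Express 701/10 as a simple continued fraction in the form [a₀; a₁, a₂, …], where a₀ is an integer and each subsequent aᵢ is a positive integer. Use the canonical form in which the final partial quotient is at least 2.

Apply division with remainder until the remainder is 0:
⌊701/10⌋ = 70, remainder 1
⌊10/1⌋ = 10, remainder 0

[70; 10]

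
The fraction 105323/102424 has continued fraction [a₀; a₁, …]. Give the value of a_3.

43

⌊105323/102424⌋ = 1, remainder 2899
⌊102424/2899⌋ = 35, remainder 959
⌊2899/959⌋ = 3, remainder 22
⌊959/22⌋ = 43, remainder 13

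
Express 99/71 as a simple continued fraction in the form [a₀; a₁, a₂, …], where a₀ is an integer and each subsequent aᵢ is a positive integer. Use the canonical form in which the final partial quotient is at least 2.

[1; 2, 1, 1, 6, 2]

Apply division with remainder until the remainder is 0:
99 = 1·71 + 28, so a_0 = 1
71 = 2·28 + 15, so a_1 = 2
28 = 1·15 + 13, so a_2 = 1
15 = 1·13 + 2, so a_3 = 1
13 = 6·2 + 1, so a_4 = 6
2 = 2·1 + 0, so a_5 = 2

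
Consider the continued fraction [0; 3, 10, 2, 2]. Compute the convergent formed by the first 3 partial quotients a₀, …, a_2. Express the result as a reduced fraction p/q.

10/31

Start with 10.
3 + 1/(10/1) = 3 + 1/10 = 31/10
0 + 1/(31/10) = 0 + 10/31 = 10/31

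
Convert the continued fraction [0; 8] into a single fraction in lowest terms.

1/8

a_0 = 0: 0/1
a_1 = 8: 1/8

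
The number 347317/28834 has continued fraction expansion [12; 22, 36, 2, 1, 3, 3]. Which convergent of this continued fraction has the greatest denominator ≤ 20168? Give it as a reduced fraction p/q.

List convergents until the denominator exceeds the bound:
a_0 = 12: 12/1  (≤ bound)
a_1 = 22: 265/22  (≤ bound)
a_2 = 36: 9552/793  (≤ bound)
a_3 = 2: 19369/1608  (≤ bound)
a_4 = 1: 28921/2401  (≤ bound)
a_5 = 3: 106132/8811  (≤ bound)
a_6 = 3: 347317/28834  (> 20168, stop)

106132/8811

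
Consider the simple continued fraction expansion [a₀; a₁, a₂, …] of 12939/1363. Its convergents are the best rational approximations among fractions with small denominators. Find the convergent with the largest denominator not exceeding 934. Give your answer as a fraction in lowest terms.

5449/574

List convergents until the denominator exceeds the bound:
a_0 = 9: 9/1  (≤ bound)
a_1 = 2: 19/2  (≤ bound)
a_2 = 35: 674/71  (≤ bound)
a_3 = 2: 1367/144  (≤ bound)
a_4 = 1: 2041/215  (≤ bound)
a_5 = 2: 5449/574  (≤ bound)
a_6 = 2: 12939/1363  (> 934, stop)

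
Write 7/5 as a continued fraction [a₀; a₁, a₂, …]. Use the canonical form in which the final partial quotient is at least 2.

[1; 2, 2]

7 = 1·5 + 2, so a_0 = 1
5 = 2·2 + 1, so a_1 = 2
2 = 2·1 + 0, so a_2 = 2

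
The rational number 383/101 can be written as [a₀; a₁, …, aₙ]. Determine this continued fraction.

Apply division with remainder until the remainder is 0:
⌊383/101⌋ = 3, remainder 80
⌊101/80⌋ = 1, remainder 21
⌊80/21⌋ = 3, remainder 17
⌊21/17⌋ = 1, remainder 4
⌊17/4⌋ = 4, remainder 1
⌊4/1⌋ = 4, remainder 0

[3; 1, 3, 1, 4, 4]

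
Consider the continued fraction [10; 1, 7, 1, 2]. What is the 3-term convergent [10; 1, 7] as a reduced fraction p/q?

87/8

Use the convergent recurrence hₖ = aₖ·hₖ₋₁ + hₖ₋₂ (and likewise for the denominators kₖ):
a_0 = 10: 10/1
a_1 = 1: 11/1
a_2 = 7: 87/8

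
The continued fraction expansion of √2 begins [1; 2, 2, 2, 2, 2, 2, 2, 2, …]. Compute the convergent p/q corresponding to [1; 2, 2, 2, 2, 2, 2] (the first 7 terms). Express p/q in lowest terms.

239/169

Start with 2.
2 + 1/(2/1) = 2 + 1/2 = 5/2
2 + 1/(5/2) = 2 + 2/5 = 12/5
2 + 1/(12/5) = 2 + 5/12 = 29/12
2 + 1/(29/12) = 2 + 12/29 = 70/29
2 + 1/(70/29) = 2 + 29/70 = 169/70
1 + 1/(169/70) = 1 + 70/169 = 239/169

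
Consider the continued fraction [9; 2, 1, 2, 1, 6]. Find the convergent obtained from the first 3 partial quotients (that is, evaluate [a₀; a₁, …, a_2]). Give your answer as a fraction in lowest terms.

28/3

Compute successive convergents:
a_0 = 9: 9/1
a_1 = 2: 19/2
a_2 = 1: 28/3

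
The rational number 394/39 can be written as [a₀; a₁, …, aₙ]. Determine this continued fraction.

[10; 9, 1, 3]

⌊394/39⌋ = 10, remainder 4
⌊39/4⌋ = 9, remainder 3
⌊4/3⌋ = 1, remainder 1
⌊3/1⌋ = 3, remainder 0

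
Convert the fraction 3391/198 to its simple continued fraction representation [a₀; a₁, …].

3391 = 17·198 + 25, so a_0 = 17
198 = 7·25 + 23, so a_1 = 7
25 = 1·23 + 2, so a_2 = 1
23 = 11·2 + 1, so a_3 = 11
2 = 2·1 + 0, so a_4 = 2

[17; 7, 1, 11, 2]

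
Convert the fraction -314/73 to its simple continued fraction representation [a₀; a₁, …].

[-5; 1, 2, 3, 7]

Repeatedly divide and take the remainder:
⌊-314/73⌋ = -5, remainder 51
⌊73/51⌋ = 1, remainder 22
⌊51/22⌋ = 2, remainder 7
⌊22/7⌋ = 3, remainder 1
⌊7/1⌋ = 7, remainder 0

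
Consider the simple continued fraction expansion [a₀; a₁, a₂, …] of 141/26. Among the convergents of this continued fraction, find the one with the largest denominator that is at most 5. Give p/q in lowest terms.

27/5

List convergents until the denominator exceeds the bound:
a_0 = 5: 5/1  (≤ bound)
a_1 = 2: 11/2  (≤ bound)
a_2 = 2: 27/5  (≤ bound)
a_3 = 1: 38/7  (> 5, stop)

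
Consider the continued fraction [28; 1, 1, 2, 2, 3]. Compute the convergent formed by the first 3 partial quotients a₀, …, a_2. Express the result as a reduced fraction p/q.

Build up convergents one term at a time:
a_0 = 28: 28/1
a_1 = 1: 29/1
a_2 = 1: 57/2

57/2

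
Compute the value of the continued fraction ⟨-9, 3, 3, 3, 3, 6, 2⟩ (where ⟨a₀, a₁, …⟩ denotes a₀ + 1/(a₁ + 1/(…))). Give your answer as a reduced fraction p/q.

Use the convergent recurrence hₖ = aₖ·hₖ₋₁ + hₖ₋₂ (and likewise for the denominators kₖ):
a_0 = -9: -9/1
a_1 = 3: -26/3
a_2 = 3: -87/10
a_3 = 3: -287/33
a_4 = 3: -948/109
a_5 = 6: -5975/687
a_6 = 2: -12898/1483

-12898/1483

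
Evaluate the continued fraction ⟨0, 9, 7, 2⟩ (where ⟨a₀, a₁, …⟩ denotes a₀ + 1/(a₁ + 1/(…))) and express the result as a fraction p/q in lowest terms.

a_0 = 0: 0/1
a_1 = 9: 1/9
a_2 = 7: 7/64
a_3 = 2: 15/137

15/137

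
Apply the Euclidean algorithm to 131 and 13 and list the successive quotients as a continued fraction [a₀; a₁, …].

131 = 10·13 + 1, so a_0 = 10
13 = 13·1 + 0, so a_1 = 13

[10; 13]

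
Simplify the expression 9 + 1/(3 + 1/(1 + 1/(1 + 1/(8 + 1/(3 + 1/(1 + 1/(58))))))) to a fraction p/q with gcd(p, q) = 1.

Compute successive convergents:
a_0 = 9: 9/1
a_1 = 3: 28/3
a_2 = 1: 37/4
a_3 = 1: 65/7
a_4 = 8: 557/60
a_5 = 3: 1736/187
a_6 = 1: 2293/247
a_7 = 58: 134730/14513

134730/14513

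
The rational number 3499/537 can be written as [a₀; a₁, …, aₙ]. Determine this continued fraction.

[6; 1, 1, 15, 3, 2, 2]

⌊3499/537⌋ = 6, remainder 277
⌊537/277⌋ = 1, remainder 260
⌊277/260⌋ = 1, remainder 17
⌊260/17⌋ = 15, remainder 5
⌊17/5⌋ = 3, remainder 2
⌊5/2⌋ = 2, remainder 1
⌊2/1⌋ = 2, remainder 0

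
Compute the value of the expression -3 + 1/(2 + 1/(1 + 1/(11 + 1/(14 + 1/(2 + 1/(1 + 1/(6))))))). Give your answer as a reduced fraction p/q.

Work from the innermost term outward:
Start with 6.
1 + 1/(6/1) = 1 + 1/6 = 7/6
2 + 1/(7/6) = 2 + 6/7 = 20/7
14 + 1/(20/7) = 14 + 7/20 = 287/20
11 + 1/(287/20) = 11 + 20/287 = 3177/287
1 + 1/(3177/287) = 1 + 287/3177 = 3464/3177
2 + 1/(3464/3177) = 2 + 3177/3464 = 10105/3464
-3 + 1/(10105/3464) = -3 + 3464/10105 = -26851/10105

-26851/10105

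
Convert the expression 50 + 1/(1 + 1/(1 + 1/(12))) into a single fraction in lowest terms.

Work from the innermost term outward:
Start with 12.
1 + 1/(12/1) = 1 + 1/12 = 13/12
1 + 1/(13/12) = 1 + 12/13 = 25/13
50 + 1/(25/13) = 50 + 13/25 = 1263/25

1263/25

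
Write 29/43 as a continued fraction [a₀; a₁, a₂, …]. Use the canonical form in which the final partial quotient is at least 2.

[0; 1, 2, 14]

29 ÷ 43 → quotient 0, remainder 29
43 ÷ 29 → quotient 1, remainder 14
29 ÷ 14 → quotient 2, remainder 1
14 ÷ 1 → quotient 14, remainder 0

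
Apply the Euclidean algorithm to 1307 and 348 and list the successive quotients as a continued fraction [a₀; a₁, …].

[3; 1, 3, 10, 1, 1, 1, 2]

Run the Euclidean algorithm, recording each quotient:
1307 = 3·348 + 263, so a_0 = 3
348 = 1·263 + 85, so a_1 = 1
263 = 3·85 + 8, so a_2 = 3
85 = 10·8 + 5, so a_3 = 10
8 = 1·5 + 3, so a_4 = 1
5 = 1·3 + 2, so a_5 = 1
3 = 1·2 + 1, so a_6 = 1
2 = 2·1 + 0, so a_7 = 2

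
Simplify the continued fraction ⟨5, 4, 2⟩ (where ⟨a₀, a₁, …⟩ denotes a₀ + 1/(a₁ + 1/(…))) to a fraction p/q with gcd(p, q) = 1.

47/9

Start with 2.
4 + 1/(2/1) = 4 + 1/2 = 9/2
5 + 1/(9/2) = 5 + 2/9 = 47/9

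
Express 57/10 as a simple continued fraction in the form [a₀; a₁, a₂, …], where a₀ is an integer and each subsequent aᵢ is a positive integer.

[5; 1, 2, 3]

⌊57/10⌋ = 5, remainder 7
⌊10/7⌋ = 1, remainder 3
⌊7/3⌋ = 2, remainder 1
⌊3/1⌋ = 3, remainder 0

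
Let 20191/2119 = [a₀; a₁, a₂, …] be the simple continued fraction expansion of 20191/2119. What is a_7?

3

Apply division with remainder until the remainder is 0:
20191 = 9·2119 + 1120, so a_0 = 9
2119 = 1·1120 + 999, so a_1 = 1
1120 = 1·999 + 121, so a_2 = 1
999 = 8·121 + 31, so a_3 = 8
121 = 3·31 + 28, so a_4 = 3
31 = 1·28 + 3, so a_5 = 1
28 = 9·3 + 1, so a_6 = 9
3 = 3·1 + 0, so a_7 = 3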